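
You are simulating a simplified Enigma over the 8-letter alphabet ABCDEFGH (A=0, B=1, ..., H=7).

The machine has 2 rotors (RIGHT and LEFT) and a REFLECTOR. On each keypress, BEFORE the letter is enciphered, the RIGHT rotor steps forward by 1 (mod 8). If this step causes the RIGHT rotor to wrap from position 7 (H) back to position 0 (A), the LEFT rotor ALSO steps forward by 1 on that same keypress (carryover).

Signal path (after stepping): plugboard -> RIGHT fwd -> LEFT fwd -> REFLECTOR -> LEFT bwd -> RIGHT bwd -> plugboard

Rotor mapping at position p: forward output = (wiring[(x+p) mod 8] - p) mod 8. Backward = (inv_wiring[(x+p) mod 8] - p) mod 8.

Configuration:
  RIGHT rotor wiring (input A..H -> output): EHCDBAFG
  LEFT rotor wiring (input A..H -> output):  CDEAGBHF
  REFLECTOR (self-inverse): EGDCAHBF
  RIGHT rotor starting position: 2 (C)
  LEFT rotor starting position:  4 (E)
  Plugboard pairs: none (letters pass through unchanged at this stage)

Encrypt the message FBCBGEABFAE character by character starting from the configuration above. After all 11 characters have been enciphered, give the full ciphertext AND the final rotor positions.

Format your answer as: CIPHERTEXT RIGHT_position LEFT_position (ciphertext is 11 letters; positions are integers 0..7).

Answer: CFFHBHBDBFB 5 5

Derivation:
Char 1 ('F'): step: R->3, L=4; F->plug->F->R->B->L->F->refl->H->L'->F->R'->C->plug->C
Char 2 ('B'): step: R->4, L=4; B->plug->B->R->E->L->G->refl->B->L'->D->R'->F->plug->F
Char 3 ('C'): step: R->5, L=4; C->plug->C->R->B->L->F->refl->H->L'->F->R'->F->plug->F
Char 4 ('B'): step: R->6, L=4; B->plug->B->R->A->L->C->refl->D->L'->C->R'->H->plug->H
Char 5 ('G'): step: R->7, L=4; G->plug->G->R->B->L->F->refl->H->L'->F->R'->B->plug->B
Char 6 ('E'): step: R->0, L->5 (L advanced); E->plug->E->R->B->L->C->refl->D->L'->G->R'->H->plug->H
Char 7 ('A'): step: R->1, L=5; A->plug->A->R->G->L->D->refl->C->L'->B->R'->B->plug->B
Char 8 ('B'): step: R->2, L=5; B->plug->B->R->B->L->C->refl->D->L'->G->R'->D->plug->D
Char 9 ('F'): step: R->3, L=5; F->plug->F->R->B->L->C->refl->D->L'->G->R'->B->plug->B
Char 10 ('A'): step: R->4, L=5; A->plug->A->R->F->L->H->refl->F->L'->D->R'->F->plug->F
Char 11 ('E'): step: R->5, L=5; E->plug->E->R->C->L->A->refl->E->L'->A->R'->B->plug->B
Final: ciphertext=CFFHBHBDBFB, RIGHT=5, LEFT=5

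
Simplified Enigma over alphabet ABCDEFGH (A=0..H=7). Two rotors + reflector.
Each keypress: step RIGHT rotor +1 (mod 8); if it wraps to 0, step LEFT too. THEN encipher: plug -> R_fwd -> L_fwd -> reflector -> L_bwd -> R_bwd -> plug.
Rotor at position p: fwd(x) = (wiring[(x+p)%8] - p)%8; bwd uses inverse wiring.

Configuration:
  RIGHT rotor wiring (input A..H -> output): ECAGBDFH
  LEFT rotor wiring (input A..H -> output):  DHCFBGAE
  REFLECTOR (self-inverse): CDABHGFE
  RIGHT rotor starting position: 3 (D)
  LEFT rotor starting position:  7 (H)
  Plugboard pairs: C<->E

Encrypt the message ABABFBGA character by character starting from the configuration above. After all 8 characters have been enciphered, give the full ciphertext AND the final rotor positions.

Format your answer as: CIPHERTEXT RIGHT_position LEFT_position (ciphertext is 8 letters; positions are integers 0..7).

Char 1 ('A'): step: R->4, L=7; A->plug->A->R->F->L->C->refl->A->L'->C->R'->H->plug->H
Char 2 ('B'): step: R->5, L=7; B->plug->B->R->A->L->F->refl->G->L'->E->R'->H->plug->H
Char 3 ('A'): step: R->6, L=7; A->plug->A->R->H->L->B->refl->D->L'->D->R'->G->plug->G
Char 4 ('B'): step: R->7, L=7; B->plug->B->R->F->L->C->refl->A->L'->C->R'->F->plug->F
Char 5 ('F'): step: R->0, L->0 (L advanced); F->plug->F->R->D->L->F->refl->G->L'->F->R'->G->plug->G
Char 6 ('B'): step: R->1, L=0; B->plug->B->R->H->L->E->refl->H->L'->B->R'->A->plug->A
Char 7 ('G'): step: R->2, L=0; G->plug->G->R->C->L->C->refl->A->L'->G->R'->A->plug->A
Char 8 ('A'): step: R->3, L=0; A->plug->A->R->D->L->F->refl->G->L'->F->R'->H->plug->H
Final: ciphertext=HHGFGAAH, RIGHT=3, LEFT=0

Answer: HHGFGAAH 3 0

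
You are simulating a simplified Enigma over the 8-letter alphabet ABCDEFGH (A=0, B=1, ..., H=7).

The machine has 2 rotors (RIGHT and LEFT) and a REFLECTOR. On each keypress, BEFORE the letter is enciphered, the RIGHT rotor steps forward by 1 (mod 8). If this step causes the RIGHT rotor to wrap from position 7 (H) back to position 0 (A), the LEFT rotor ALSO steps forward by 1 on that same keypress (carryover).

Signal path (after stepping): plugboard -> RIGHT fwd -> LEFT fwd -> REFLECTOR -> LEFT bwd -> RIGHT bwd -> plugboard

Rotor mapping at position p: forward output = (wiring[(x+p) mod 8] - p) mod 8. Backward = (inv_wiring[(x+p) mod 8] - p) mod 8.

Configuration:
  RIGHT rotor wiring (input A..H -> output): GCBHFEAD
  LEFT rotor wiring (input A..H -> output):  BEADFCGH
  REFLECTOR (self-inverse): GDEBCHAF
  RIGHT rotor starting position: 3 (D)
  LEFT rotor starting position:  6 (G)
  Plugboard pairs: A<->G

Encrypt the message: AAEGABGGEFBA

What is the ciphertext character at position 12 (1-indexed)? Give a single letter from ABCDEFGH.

Char 1 ('A'): step: R->4, L=6; A->plug->G->R->F->L->F->refl->H->L'->G->R'->F->plug->F
Char 2 ('A'): step: R->5, L=6; A->plug->G->R->C->L->D->refl->B->L'->B->R'->D->plug->D
Char 3 ('E'): step: R->6, L=6; E->plug->E->R->D->L->G->refl->A->L'->A->R'->C->plug->C
Char 4 ('G'): step: R->7, L=6; G->plug->A->R->E->L->C->refl->E->L'->H->R'->B->plug->B
Char 5 ('A'): step: R->0, L->7 (L advanced); A->plug->G->R->A->L->A->refl->G->L'->F->R'->E->plug->E
Char 6 ('B'): step: R->1, L=7; B->plug->B->R->A->L->A->refl->G->L'->F->R'->H->plug->H
Char 7 ('G'): step: R->2, L=7; G->plug->A->R->H->L->H->refl->F->L'->C->R'->D->plug->D
Char 8 ('G'): step: R->3, L=7; G->plug->A->R->E->L->E->refl->C->L'->B->R'->C->plug->C
Char 9 ('E'): step: R->4, L=7; E->plug->E->R->C->L->F->refl->H->L'->H->R'->D->plug->D
Char 10 ('F'): step: R->5, L=7; F->plug->F->R->E->L->E->refl->C->L'->B->R'->D->plug->D
Char 11 ('B'): step: R->6, L=7; B->plug->B->R->F->L->G->refl->A->L'->A->R'->C->plug->C
Char 12 ('A'): step: R->7, L=7; A->plug->G->R->F->L->G->refl->A->L'->A->R'->E->plug->E

E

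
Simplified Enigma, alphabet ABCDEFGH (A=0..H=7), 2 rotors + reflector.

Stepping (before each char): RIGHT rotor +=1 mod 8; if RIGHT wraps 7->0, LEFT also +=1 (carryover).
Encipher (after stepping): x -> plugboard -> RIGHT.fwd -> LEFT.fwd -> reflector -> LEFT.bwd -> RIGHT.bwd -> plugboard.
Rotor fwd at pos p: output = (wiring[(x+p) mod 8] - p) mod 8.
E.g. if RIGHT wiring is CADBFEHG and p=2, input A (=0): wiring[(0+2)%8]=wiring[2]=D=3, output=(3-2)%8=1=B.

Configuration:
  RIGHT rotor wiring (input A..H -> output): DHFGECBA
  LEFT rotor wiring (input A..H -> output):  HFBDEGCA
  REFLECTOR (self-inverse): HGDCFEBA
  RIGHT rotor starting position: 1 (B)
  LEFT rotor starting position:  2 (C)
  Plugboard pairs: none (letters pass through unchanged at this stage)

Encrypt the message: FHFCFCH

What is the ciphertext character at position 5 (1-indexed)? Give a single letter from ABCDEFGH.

Char 1 ('F'): step: R->2, L=2; F->plug->F->R->G->L->F->refl->E->L'->D->R'->A->plug->A
Char 2 ('H'): step: R->3, L=2; H->plug->H->R->C->L->C->refl->D->L'->H->R'->C->plug->C
Char 3 ('F'): step: R->4, L=2; F->plug->F->R->D->L->E->refl->F->L'->G->R'->B->plug->B
Char 4 ('C'): step: R->5, L=2; C->plug->C->R->D->L->E->refl->F->L'->G->R'->D->plug->D
Char 5 ('F'): step: R->6, L=2; F->plug->F->R->A->L->H->refl->A->L'->E->R'->H->plug->H

H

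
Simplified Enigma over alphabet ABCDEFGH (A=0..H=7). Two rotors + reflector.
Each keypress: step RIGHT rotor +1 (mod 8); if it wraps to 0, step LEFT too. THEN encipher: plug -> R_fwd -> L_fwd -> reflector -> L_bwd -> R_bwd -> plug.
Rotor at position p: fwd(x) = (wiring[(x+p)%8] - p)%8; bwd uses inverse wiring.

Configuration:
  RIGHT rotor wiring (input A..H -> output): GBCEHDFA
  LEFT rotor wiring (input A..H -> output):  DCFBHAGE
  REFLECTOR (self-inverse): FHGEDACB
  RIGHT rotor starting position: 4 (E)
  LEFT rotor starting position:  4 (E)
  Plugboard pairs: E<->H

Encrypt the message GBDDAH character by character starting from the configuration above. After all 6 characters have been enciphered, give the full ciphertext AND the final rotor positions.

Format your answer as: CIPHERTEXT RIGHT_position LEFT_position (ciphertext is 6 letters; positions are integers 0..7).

Answer: CEBGDE 2 5

Derivation:
Char 1 ('G'): step: R->5, L=4; G->plug->G->R->H->L->F->refl->A->L'->D->R'->C->plug->C
Char 2 ('B'): step: R->6, L=4; B->plug->B->R->C->L->C->refl->G->L'->F->R'->H->plug->E
Char 3 ('D'): step: R->7, L=4; D->plug->D->R->D->L->A->refl->F->L'->H->R'->B->plug->B
Char 4 ('D'): step: R->0, L->5 (L advanced); D->plug->D->R->E->L->F->refl->A->L'->F->R'->G->plug->G
Char 5 ('A'): step: R->1, L=5; A->plug->A->R->A->L->D->refl->E->L'->G->R'->D->plug->D
Char 6 ('H'): step: R->2, L=5; H->plug->E->R->D->L->G->refl->C->L'->H->R'->H->plug->E
Final: ciphertext=CEBGDE, RIGHT=2, LEFT=5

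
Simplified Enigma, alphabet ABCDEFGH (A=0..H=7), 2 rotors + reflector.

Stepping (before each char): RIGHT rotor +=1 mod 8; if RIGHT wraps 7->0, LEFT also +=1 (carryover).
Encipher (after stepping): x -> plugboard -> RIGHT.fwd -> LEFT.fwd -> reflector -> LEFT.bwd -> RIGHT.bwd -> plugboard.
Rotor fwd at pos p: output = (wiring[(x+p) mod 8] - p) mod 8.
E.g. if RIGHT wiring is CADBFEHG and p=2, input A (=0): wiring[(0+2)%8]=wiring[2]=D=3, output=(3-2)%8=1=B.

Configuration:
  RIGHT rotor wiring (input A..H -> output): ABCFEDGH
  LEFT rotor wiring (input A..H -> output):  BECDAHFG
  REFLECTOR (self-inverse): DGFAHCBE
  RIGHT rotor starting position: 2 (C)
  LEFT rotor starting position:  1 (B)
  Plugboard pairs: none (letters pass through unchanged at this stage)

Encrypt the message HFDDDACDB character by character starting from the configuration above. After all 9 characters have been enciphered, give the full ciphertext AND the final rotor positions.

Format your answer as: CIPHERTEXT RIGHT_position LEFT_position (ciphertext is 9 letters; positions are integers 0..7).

Answer: CDFHFEACA 3 2

Derivation:
Char 1 ('H'): step: R->3, L=1; H->plug->H->R->H->L->A->refl->D->L'->A->R'->C->plug->C
Char 2 ('F'): step: R->4, L=1; F->plug->F->R->F->L->E->refl->H->L'->D->R'->D->plug->D
Char 3 ('D'): step: R->5, L=1; D->plug->D->R->D->L->H->refl->E->L'->F->R'->F->plug->F
Char 4 ('D'): step: R->6, L=1; D->plug->D->R->D->L->H->refl->E->L'->F->R'->H->plug->H
Char 5 ('D'): step: R->7, L=1; D->plug->D->R->D->L->H->refl->E->L'->F->R'->F->plug->F
Char 6 ('A'): step: R->0, L->2 (L advanced); A->plug->A->R->A->L->A->refl->D->L'->E->R'->E->plug->E
Char 7 ('C'): step: R->1, L=2; C->plug->C->R->E->L->D->refl->A->L'->A->R'->A->plug->A
Char 8 ('D'): step: R->2, L=2; D->plug->D->R->B->L->B->refl->G->L'->C->R'->C->plug->C
Char 9 ('B'): step: R->3, L=2; B->plug->B->R->B->L->B->refl->G->L'->C->R'->A->plug->A
Final: ciphertext=CDFHFEACA, RIGHT=3, LEFT=2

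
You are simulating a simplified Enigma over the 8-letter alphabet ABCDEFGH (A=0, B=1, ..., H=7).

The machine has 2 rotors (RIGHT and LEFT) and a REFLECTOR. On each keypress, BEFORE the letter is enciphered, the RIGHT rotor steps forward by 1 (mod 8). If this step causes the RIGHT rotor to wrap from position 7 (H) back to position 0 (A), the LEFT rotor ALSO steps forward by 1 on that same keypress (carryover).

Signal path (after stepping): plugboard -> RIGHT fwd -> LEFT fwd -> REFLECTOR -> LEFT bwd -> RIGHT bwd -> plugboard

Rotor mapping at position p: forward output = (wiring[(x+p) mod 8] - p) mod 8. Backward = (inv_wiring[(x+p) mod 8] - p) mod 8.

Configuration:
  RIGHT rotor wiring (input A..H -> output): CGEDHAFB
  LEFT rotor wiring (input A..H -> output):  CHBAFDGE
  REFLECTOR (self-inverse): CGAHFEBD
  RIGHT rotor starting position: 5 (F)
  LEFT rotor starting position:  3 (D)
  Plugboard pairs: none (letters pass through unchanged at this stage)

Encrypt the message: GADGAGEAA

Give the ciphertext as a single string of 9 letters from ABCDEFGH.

Char 1 ('G'): step: R->6, L=3; G->plug->G->R->B->L->C->refl->A->L'->C->R'->H->plug->H
Char 2 ('A'): step: R->7, L=3; A->plug->A->R->C->L->A->refl->C->L'->B->R'->G->plug->G
Char 3 ('D'): step: R->0, L->4 (L advanced); D->plug->D->R->D->L->A->refl->C->L'->C->R'->A->plug->A
Char 4 ('G'): step: R->1, L=4; G->plug->G->R->A->L->B->refl->G->L'->E->R'->F->plug->F
Char 5 ('A'): step: R->2, L=4; A->plug->A->R->C->L->C->refl->A->L'->D->R'->E->plug->E
Char 6 ('G'): step: R->3, L=4; G->plug->G->R->D->L->A->refl->C->L'->C->R'->D->plug->D
Char 7 ('E'): step: R->4, L=4; E->plug->E->R->G->L->F->refl->E->L'->H->R'->H->plug->H
Char 8 ('A'): step: R->5, L=4; A->plug->A->R->D->L->A->refl->C->L'->C->R'->H->plug->H
Char 9 ('A'): step: R->6, L=4; A->plug->A->R->H->L->E->refl->F->L'->G->R'->E->plug->E

Answer: HGAFEDHHE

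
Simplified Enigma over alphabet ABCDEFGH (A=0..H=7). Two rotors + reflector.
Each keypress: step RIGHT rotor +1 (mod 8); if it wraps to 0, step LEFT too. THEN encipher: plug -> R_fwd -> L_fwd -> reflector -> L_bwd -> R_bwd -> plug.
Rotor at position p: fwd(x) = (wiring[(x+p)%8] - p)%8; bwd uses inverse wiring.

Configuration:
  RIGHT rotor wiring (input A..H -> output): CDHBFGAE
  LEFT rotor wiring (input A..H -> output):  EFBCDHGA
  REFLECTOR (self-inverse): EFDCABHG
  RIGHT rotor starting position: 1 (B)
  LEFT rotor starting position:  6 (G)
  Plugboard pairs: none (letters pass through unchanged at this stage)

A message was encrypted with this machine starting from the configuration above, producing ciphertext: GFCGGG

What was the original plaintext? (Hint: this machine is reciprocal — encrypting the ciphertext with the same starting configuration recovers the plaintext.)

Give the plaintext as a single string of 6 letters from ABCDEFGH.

Char 1 ('G'): step: R->2, L=6; G->plug->G->R->A->L->A->refl->E->L'->F->R'->A->plug->A
Char 2 ('F'): step: R->3, L=6; F->plug->F->R->H->L->B->refl->F->L'->G->R'->A->plug->A
Char 3 ('C'): step: R->4, L=6; C->plug->C->R->E->L->D->refl->C->L'->B->R'->A->plug->A
Char 4 ('G'): step: R->5, L=6; G->plug->G->R->E->L->D->refl->C->L'->B->R'->A->plug->A
Char 5 ('G'): step: R->6, L=6; G->plug->G->R->H->L->B->refl->F->L'->G->R'->B->plug->B
Char 6 ('G'): step: R->7, L=6; G->plug->G->R->H->L->B->refl->F->L'->G->R'->F->plug->F

Answer: AAAABF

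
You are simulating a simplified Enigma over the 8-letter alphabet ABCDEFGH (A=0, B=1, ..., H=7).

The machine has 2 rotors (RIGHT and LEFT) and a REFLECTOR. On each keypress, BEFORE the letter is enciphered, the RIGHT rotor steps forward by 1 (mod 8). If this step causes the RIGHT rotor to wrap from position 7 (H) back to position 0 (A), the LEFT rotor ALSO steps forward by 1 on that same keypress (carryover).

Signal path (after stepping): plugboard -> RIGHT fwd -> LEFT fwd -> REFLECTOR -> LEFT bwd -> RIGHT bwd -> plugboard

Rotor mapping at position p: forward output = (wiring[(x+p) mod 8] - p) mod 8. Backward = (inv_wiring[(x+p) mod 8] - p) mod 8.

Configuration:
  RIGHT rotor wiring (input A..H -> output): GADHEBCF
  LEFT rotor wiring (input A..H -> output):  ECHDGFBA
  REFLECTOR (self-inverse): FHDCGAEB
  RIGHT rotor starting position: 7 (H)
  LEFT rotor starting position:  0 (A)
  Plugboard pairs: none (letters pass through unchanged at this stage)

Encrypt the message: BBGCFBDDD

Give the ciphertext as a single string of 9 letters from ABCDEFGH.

Answer: AAAHDEBCB

Derivation:
Char 1 ('B'): step: R->0, L->1 (L advanced); B->plug->B->R->A->L->B->refl->H->L'->G->R'->A->plug->A
Char 2 ('B'): step: R->1, L=1; B->plug->B->R->C->L->C->refl->D->L'->H->R'->A->plug->A
Char 3 ('G'): step: R->2, L=1; G->plug->G->R->E->L->E->refl->G->L'->B->R'->A->plug->A
Char 4 ('C'): step: R->3, L=1; C->plug->C->R->G->L->H->refl->B->L'->A->R'->H->plug->H
Char 5 ('F'): step: R->4, L=1; F->plug->F->R->E->L->E->refl->G->L'->B->R'->D->plug->D
Char 6 ('B'): step: R->5, L=1; B->plug->B->R->F->L->A->refl->F->L'->D->R'->E->plug->E
Char 7 ('D'): step: R->6, L=1; D->plug->D->R->C->L->C->refl->D->L'->H->R'->B->plug->B
Char 8 ('D'): step: R->7, L=1; D->plug->D->R->E->L->E->refl->G->L'->B->R'->C->plug->C
Char 9 ('D'): step: R->0, L->2 (L advanced); D->plug->D->R->H->L->A->refl->F->L'->A->R'->B->plug->B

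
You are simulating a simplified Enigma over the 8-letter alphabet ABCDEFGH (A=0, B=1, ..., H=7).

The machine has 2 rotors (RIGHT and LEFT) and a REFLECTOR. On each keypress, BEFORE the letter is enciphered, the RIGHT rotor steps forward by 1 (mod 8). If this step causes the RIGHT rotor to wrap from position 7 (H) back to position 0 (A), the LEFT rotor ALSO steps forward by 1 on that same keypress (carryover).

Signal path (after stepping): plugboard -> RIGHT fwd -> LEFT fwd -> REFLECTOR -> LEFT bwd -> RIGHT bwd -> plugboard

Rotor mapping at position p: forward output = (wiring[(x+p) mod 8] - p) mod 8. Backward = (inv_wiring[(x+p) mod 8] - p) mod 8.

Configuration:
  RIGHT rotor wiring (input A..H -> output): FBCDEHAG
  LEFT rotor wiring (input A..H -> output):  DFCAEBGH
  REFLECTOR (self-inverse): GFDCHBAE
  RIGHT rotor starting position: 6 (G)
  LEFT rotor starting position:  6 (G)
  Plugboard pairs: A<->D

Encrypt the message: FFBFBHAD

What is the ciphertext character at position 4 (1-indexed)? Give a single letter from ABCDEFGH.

Char 1 ('F'): step: R->7, L=6; F->plug->F->R->F->L->C->refl->D->L'->H->R'->A->plug->D
Char 2 ('F'): step: R->0, L->7 (L advanced); F->plug->F->R->H->L->H->refl->E->L'->B->R'->B->plug->B
Char 3 ('B'): step: R->1, L=7; B->plug->B->R->B->L->E->refl->H->L'->H->R'->F->plug->F
Char 4 ('F'): step: R->2, L=7; F->plug->F->R->E->L->B->refl->F->L'->F->R'->D->plug->A

A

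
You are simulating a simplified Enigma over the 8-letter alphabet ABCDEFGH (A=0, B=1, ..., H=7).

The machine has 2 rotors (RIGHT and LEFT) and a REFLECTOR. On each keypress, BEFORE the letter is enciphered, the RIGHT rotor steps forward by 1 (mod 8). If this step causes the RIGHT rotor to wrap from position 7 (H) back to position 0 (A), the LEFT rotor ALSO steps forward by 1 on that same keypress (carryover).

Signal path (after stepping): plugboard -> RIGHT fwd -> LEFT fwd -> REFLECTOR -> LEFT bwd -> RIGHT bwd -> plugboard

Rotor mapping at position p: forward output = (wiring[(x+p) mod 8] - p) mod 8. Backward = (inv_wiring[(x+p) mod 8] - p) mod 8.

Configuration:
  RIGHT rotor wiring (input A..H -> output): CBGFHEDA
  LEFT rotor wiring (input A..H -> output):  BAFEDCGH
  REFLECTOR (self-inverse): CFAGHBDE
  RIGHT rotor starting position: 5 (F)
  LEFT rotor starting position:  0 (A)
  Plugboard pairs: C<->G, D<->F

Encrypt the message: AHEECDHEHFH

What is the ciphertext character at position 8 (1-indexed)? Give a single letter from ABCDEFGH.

Char 1 ('A'): step: R->6, L=0; A->plug->A->R->F->L->C->refl->A->L'->B->R'->G->plug->C
Char 2 ('H'): step: R->7, L=0; H->plug->H->R->E->L->D->refl->G->L'->G->R'->E->plug->E
Char 3 ('E'): step: R->0, L->1 (L advanced); E->plug->E->R->H->L->A->refl->C->L'->D->R'->G->plug->C
Char 4 ('E'): step: R->1, L=1; E->plug->E->R->D->L->C->refl->A->L'->H->R'->G->plug->C
Char 5 ('C'): step: R->2, L=1; C->plug->G->R->A->L->H->refl->E->L'->B->R'->E->plug->E
Char 6 ('D'): step: R->3, L=1; D->plug->F->R->H->L->A->refl->C->L'->D->R'->H->plug->H
Char 7 ('H'): step: R->4, L=1; H->plug->H->R->B->L->E->refl->H->L'->A->R'->B->plug->B
Char 8 ('E'): step: R->5, L=1; E->plug->E->R->E->L->B->refl->F->L'->F->R'->D->plug->F

F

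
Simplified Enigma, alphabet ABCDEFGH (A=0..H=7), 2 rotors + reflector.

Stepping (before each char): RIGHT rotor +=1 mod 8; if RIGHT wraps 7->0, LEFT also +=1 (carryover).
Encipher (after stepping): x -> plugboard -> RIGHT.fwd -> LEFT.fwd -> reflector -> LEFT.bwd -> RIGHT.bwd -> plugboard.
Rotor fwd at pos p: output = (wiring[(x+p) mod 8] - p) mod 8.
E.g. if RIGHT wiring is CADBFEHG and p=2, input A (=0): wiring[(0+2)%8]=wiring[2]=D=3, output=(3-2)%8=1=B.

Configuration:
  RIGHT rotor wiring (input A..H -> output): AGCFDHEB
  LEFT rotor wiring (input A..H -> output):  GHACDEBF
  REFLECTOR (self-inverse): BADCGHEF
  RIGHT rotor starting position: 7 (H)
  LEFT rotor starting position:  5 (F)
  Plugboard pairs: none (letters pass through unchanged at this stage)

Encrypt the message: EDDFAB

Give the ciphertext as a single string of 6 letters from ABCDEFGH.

Char 1 ('E'): step: R->0, L->6 (L advanced); E->plug->E->R->D->L->B->refl->A->L'->C->R'->C->plug->C
Char 2 ('D'): step: R->1, L=6; D->plug->D->R->C->L->A->refl->B->L'->D->R'->F->plug->F
Char 3 ('D'): step: R->2, L=6; D->plug->D->R->F->L->E->refl->G->L'->H->R'->F->plug->F
Char 4 ('F'): step: R->3, L=6; F->plug->F->R->F->L->E->refl->G->L'->H->R'->H->plug->H
Char 5 ('A'): step: R->4, L=6; A->plug->A->R->H->L->G->refl->E->L'->F->R'->D->plug->D
Char 6 ('B'): step: R->5, L=6; B->plug->B->R->H->L->G->refl->E->L'->F->R'->F->plug->F

Answer: CFFHDF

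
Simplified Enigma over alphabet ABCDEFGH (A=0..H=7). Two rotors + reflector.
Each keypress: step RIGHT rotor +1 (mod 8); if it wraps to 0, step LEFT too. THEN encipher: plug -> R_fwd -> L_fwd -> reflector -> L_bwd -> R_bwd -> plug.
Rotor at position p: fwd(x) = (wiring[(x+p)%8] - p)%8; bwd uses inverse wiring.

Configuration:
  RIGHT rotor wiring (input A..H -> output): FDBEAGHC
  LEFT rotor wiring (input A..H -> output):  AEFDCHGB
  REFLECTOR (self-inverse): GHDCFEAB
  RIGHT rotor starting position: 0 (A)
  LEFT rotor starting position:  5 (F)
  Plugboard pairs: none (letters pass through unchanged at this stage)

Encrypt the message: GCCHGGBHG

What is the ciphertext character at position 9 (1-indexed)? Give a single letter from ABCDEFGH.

Char 1 ('G'): step: R->1, L=5; G->plug->G->R->B->L->B->refl->H->L'->E->R'->H->plug->H
Char 2 ('C'): step: R->2, L=5; C->plug->C->R->G->L->G->refl->A->L'->F->R'->E->plug->E
Char 3 ('C'): step: R->3, L=5; C->plug->C->R->D->L->D->refl->C->L'->A->R'->G->plug->G
Char 4 ('H'): step: R->4, L=5; H->plug->H->R->A->L->C->refl->D->L'->D->R'->C->plug->C
Char 5 ('G'): step: R->5, L=5; G->plug->G->R->H->L->F->refl->E->L'->C->R'->B->plug->B
Char 6 ('G'): step: R->6, L=5; G->plug->G->R->C->L->E->refl->F->L'->H->R'->C->plug->C
Char 7 ('B'): step: R->7, L=5; B->plug->B->R->G->L->G->refl->A->L'->F->R'->E->plug->E
Char 8 ('H'): step: R->0, L->6 (L advanced); H->plug->H->R->C->L->C->refl->D->L'->B->R'->C->plug->C
Char 9 ('G'): step: R->1, L=6; G->plug->G->R->B->L->D->refl->C->L'->C->R'->A->plug->A

A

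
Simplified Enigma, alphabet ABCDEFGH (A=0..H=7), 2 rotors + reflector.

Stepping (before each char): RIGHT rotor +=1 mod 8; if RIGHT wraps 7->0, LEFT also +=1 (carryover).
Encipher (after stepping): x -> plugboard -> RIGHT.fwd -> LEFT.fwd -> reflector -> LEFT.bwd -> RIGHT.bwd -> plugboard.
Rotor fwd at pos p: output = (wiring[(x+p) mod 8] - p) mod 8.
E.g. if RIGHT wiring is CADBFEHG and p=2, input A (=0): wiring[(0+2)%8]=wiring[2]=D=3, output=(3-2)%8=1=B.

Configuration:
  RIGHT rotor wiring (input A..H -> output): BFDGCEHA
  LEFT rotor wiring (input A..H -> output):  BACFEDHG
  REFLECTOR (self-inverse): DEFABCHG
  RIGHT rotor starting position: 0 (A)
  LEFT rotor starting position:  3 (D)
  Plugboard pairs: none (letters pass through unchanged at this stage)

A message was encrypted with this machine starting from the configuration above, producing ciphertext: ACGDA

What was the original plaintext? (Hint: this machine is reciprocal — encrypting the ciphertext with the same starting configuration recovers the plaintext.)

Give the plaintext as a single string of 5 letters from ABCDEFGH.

Answer: BFDHH

Derivation:
Char 1 ('A'): step: R->1, L=3; A->plug->A->R->E->L->D->refl->A->L'->C->R'->B->plug->B
Char 2 ('C'): step: R->2, L=3; C->plug->C->R->A->L->C->refl->F->L'->G->R'->F->plug->F
Char 3 ('G'): step: R->3, L=3; G->plug->G->R->C->L->A->refl->D->L'->E->R'->D->plug->D
Char 4 ('D'): step: R->4, L=3; D->plug->D->R->E->L->D->refl->A->L'->C->R'->H->plug->H
Char 5 ('A'): step: R->5, L=3; A->plug->A->R->H->L->H->refl->G->L'->F->R'->H->plug->H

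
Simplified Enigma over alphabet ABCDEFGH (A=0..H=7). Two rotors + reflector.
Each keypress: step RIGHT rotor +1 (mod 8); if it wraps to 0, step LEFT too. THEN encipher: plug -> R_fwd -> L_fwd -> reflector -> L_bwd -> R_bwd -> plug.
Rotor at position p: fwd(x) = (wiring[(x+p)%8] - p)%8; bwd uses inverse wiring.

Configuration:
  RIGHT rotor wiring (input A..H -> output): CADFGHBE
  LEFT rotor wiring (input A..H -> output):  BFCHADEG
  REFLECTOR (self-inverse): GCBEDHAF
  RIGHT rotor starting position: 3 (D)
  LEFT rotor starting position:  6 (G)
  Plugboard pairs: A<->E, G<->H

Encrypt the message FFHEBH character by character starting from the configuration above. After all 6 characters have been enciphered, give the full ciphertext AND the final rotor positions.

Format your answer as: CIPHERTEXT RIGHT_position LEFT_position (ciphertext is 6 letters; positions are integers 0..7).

Char 1 ('F'): step: R->4, L=6; F->plug->F->R->E->L->E->refl->D->L'->C->R'->A->plug->E
Char 2 ('F'): step: R->5, L=6; F->plug->F->R->G->L->C->refl->B->L'->F->R'->D->plug->D
Char 3 ('H'): step: R->6, L=6; H->plug->G->R->A->L->G->refl->A->L'->B->R'->H->plug->G
Char 4 ('E'): step: R->7, L=6; E->plug->A->R->F->L->B->refl->C->L'->G->R'->E->plug->A
Char 5 ('B'): step: R->0, L->7 (L advanced); B->plug->B->R->A->L->H->refl->F->L'->H->R'->F->plug->F
Char 6 ('H'): step: R->1, L=7; H->plug->G->R->D->L->D->refl->E->L'->G->R'->E->plug->A
Final: ciphertext=EDGAFA, RIGHT=1, LEFT=7

Answer: EDGAFA 1 7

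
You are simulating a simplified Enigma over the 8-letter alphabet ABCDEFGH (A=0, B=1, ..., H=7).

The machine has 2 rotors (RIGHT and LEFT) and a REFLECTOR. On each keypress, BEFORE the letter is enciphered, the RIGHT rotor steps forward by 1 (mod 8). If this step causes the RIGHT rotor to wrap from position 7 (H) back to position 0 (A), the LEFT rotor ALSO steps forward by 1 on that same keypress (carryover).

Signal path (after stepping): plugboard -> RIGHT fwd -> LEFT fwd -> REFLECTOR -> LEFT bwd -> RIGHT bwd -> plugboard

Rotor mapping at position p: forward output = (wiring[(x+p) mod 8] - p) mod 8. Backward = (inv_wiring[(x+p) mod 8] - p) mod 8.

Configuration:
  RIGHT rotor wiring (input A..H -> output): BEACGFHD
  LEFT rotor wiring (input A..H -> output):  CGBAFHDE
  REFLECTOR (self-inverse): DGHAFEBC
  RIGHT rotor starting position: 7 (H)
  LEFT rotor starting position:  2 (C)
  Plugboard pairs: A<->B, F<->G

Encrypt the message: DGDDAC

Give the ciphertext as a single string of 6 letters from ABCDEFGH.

Char 1 ('D'): step: R->0, L->3 (L advanced); D->plug->D->R->C->L->E->refl->F->L'->A->R'->C->plug->C
Char 2 ('G'): step: R->1, L=3; G->plug->F->R->G->L->D->refl->A->L'->D->R'->A->plug->B
Char 3 ('D'): step: R->2, L=3; D->plug->D->R->D->L->A->refl->D->L'->G->R'->A->plug->B
Char 4 ('D'): step: R->3, L=3; D->plug->D->R->E->L->B->refl->G->L'->H->R'->A->plug->B
Char 5 ('A'): step: R->4, L=3; A->plug->B->R->B->L->C->refl->H->L'->F->R'->E->plug->E
Char 6 ('C'): step: R->5, L=3; C->plug->C->R->G->L->D->refl->A->L'->D->R'->F->plug->G

Answer: CBBBEG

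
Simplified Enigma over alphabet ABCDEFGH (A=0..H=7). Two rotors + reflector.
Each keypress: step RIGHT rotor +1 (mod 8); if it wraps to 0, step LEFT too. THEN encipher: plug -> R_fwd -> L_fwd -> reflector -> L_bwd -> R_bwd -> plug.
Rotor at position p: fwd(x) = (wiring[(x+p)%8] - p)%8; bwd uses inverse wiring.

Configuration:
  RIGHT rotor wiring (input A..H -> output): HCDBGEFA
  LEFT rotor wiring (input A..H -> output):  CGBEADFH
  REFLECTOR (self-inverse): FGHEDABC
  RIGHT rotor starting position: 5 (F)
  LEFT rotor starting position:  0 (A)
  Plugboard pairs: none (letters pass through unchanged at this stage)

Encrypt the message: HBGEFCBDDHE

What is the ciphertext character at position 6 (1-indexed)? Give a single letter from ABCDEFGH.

Char 1 ('H'): step: R->6, L=0; H->plug->H->R->G->L->F->refl->A->L'->E->R'->D->plug->D
Char 2 ('B'): step: R->7, L=0; B->plug->B->R->A->L->C->refl->H->L'->H->R'->F->plug->F
Char 3 ('G'): step: R->0, L->1 (L advanced); G->plug->G->R->F->L->E->refl->D->L'->C->R'->B->plug->B
Char 4 ('E'): step: R->1, L=1; E->plug->E->R->D->L->H->refl->C->L'->E->R'->F->plug->F
Char 5 ('F'): step: R->2, L=1; F->plug->F->R->G->L->G->refl->B->L'->H->R'->B->plug->B
Char 6 ('C'): step: R->3, L=1; C->plug->C->R->B->L->A->refl->F->L'->A->R'->H->plug->H

H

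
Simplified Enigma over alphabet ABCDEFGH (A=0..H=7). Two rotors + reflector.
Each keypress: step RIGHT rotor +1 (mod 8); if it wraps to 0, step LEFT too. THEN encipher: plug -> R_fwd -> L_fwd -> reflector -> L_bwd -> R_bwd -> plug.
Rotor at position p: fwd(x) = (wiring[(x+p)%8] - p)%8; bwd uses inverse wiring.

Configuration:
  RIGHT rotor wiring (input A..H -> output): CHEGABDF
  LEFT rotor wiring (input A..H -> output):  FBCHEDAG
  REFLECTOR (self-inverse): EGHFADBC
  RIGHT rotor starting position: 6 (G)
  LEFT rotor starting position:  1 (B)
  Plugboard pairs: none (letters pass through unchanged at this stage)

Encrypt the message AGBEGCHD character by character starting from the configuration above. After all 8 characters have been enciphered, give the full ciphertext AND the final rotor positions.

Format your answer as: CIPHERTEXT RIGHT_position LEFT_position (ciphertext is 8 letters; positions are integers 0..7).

Answer: BCGCAHAE 6 2

Derivation:
Char 1 ('A'): step: R->7, L=1; A->plug->A->R->G->L->F->refl->D->L'->D->R'->B->plug->B
Char 2 ('G'): step: R->0, L->2 (L advanced); G->plug->G->R->D->L->B->refl->G->L'->E->R'->C->plug->C
Char 3 ('B'): step: R->1, L=2; B->plug->B->R->D->L->B->refl->G->L'->E->R'->G->plug->G
Char 4 ('E'): step: R->2, L=2; E->plug->E->R->B->L->F->refl->D->L'->G->R'->C->plug->C
Char 5 ('G'): step: R->3, L=2; G->plug->G->R->E->L->G->refl->B->L'->D->R'->A->plug->A
Char 6 ('C'): step: R->4, L=2; C->plug->C->R->H->L->H->refl->C->L'->C->R'->H->plug->H
Char 7 ('H'): step: R->5, L=2; H->plug->H->R->D->L->B->refl->G->L'->E->R'->A->plug->A
Char 8 ('D'): step: R->6, L=2; D->plug->D->R->B->L->F->refl->D->L'->G->R'->E->plug->E
Final: ciphertext=BCGCAHAE, RIGHT=6, LEFT=2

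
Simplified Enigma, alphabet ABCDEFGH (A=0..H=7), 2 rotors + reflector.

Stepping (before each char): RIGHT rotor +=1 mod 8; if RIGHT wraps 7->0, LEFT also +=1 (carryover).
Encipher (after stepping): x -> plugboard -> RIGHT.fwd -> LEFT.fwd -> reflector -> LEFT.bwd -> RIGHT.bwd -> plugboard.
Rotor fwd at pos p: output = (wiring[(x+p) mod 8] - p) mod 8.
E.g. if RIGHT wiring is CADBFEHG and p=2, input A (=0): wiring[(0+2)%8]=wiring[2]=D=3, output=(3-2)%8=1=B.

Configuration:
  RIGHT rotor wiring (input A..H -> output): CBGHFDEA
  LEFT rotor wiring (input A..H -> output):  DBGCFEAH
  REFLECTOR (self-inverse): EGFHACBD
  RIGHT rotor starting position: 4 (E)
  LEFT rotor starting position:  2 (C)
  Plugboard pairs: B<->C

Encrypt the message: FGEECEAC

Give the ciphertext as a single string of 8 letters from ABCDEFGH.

Answer: HCAGDFEB

Derivation:
Char 1 ('F'): step: R->5, L=2; F->plug->F->R->B->L->A->refl->E->L'->A->R'->H->plug->H
Char 2 ('G'): step: R->6, L=2; G->plug->G->R->H->L->H->refl->D->L'->C->R'->B->plug->C
Char 3 ('E'): step: R->7, L=2; E->plug->E->R->A->L->E->refl->A->L'->B->R'->A->plug->A
Char 4 ('E'): step: R->0, L->3 (L advanced); E->plug->E->R->F->L->A->refl->E->L'->E->R'->G->plug->G
Char 5 ('C'): step: R->1, L=3; C->plug->B->R->F->L->A->refl->E->L'->E->R'->D->plug->D
Char 6 ('E'): step: R->2, L=3; E->plug->E->R->C->L->B->refl->G->L'->G->R'->F->plug->F
Char 7 ('A'): step: R->3, L=3; A->plug->A->R->E->L->E->refl->A->L'->F->R'->E->plug->E
Char 8 ('C'): step: R->4, L=3; C->plug->B->R->H->L->D->refl->H->L'->A->R'->C->plug->B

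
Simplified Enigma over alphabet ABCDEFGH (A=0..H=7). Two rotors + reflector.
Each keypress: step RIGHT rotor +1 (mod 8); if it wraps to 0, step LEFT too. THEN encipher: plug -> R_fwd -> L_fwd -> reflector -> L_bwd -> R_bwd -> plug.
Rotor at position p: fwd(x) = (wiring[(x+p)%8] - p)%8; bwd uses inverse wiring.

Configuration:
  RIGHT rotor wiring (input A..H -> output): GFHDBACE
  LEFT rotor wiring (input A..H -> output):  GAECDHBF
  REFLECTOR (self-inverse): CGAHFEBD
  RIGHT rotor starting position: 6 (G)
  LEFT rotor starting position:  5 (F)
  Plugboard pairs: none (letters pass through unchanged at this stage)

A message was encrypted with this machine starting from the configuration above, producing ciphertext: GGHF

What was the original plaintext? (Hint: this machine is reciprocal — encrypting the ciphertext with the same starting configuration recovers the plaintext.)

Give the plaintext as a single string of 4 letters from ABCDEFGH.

Answer: CDBH

Derivation:
Char 1 ('G'): step: R->7, L=5; G->plug->G->R->B->L->E->refl->F->L'->G->R'->C->plug->C
Char 2 ('G'): step: R->0, L->6 (L advanced); G->plug->G->R->C->L->A->refl->C->L'->D->R'->D->plug->D
Char 3 ('H'): step: R->1, L=6; H->plug->H->R->F->L->E->refl->F->L'->G->R'->B->plug->B
Char 4 ('F'): step: R->2, L=6; F->plug->F->R->C->L->A->refl->C->L'->D->R'->H->plug->H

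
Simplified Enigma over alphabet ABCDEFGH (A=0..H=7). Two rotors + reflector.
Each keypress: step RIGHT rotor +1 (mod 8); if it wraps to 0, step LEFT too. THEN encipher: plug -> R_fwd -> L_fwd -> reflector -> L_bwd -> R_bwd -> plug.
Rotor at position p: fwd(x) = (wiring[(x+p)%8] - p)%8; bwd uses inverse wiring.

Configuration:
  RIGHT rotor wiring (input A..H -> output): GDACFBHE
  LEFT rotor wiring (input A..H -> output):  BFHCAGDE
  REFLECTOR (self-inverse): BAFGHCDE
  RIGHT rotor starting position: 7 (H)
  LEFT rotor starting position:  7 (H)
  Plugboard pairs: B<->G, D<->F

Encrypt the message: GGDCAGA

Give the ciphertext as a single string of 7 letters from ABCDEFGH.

Answer: DAFHCCH

Derivation:
Char 1 ('G'): step: R->0, L->0 (L advanced); G->plug->B->R->D->L->C->refl->F->L'->B->R'->F->plug->D
Char 2 ('G'): step: R->1, L=0; G->plug->B->R->H->L->E->refl->H->L'->C->R'->A->plug->A
Char 3 ('D'): step: R->2, L=0; D->plug->F->R->C->L->H->refl->E->L'->H->R'->D->plug->F
Char 4 ('C'): step: R->3, L=0; C->plug->C->R->G->L->D->refl->G->L'->F->R'->H->plug->H
Char 5 ('A'): step: R->4, L=0; A->plug->A->R->B->L->F->refl->C->L'->D->R'->C->plug->C
Char 6 ('G'): step: R->5, L=0; G->plug->B->R->C->L->H->refl->E->L'->H->R'->C->plug->C
Char 7 ('A'): step: R->6, L=0; A->plug->A->R->B->L->F->refl->C->L'->D->R'->H->plug->H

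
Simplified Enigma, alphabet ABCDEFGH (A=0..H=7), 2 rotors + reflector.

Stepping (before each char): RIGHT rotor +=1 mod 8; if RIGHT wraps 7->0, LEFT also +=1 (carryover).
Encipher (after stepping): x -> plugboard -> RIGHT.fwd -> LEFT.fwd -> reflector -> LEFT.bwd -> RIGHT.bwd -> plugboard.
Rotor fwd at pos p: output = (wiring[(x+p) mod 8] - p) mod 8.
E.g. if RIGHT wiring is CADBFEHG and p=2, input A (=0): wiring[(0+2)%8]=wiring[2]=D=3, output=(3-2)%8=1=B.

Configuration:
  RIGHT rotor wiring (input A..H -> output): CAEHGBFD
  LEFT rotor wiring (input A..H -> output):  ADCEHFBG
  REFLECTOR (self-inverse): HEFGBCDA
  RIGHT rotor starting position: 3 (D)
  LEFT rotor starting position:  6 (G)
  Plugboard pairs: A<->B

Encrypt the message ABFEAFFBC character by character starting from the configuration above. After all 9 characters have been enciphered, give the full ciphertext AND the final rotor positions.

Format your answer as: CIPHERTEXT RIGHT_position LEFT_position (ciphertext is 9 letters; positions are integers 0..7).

Answer: GCBDGBBFB 4 7

Derivation:
Char 1 ('A'): step: R->4, L=6; A->plug->B->R->F->L->G->refl->D->L'->A->R'->G->plug->G
Char 2 ('B'): step: R->5, L=6; B->plug->A->R->E->L->E->refl->B->L'->G->R'->C->plug->C
Char 3 ('F'): step: R->6, L=6; F->plug->F->R->B->L->A->refl->H->L'->H->R'->A->plug->B
Char 4 ('E'): step: R->7, L=6; E->plug->E->R->A->L->D->refl->G->L'->F->R'->D->plug->D
Char 5 ('A'): step: R->0, L->7 (L advanced); A->plug->B->R->A->L->H->refl->A->L'->F->R'->G->plug->G
Char 6 ('F'): step: R->1, L=7; F->plug->F->R->E->L->F->refl->C->L'->H->R'->A->plug->B
Char 7 ('F'): step: R->2, L=7; F->plug->F->R->B->L->B->refl->E->L'->C->R'->A->plug->B
Char 8 ('B'): step: R->3, L=7; B->plug->A->R->E->L->F->refl->C->L'->H->R'->F->plug->F
Char 9 ('C'): step: R->4, L=7; C->plug->C->R->B->L->B->refl->E->L'->C->R'->A->plug->B
Final: ciphertext=GCBDGBBFB, RIGHT=4, LEFT=7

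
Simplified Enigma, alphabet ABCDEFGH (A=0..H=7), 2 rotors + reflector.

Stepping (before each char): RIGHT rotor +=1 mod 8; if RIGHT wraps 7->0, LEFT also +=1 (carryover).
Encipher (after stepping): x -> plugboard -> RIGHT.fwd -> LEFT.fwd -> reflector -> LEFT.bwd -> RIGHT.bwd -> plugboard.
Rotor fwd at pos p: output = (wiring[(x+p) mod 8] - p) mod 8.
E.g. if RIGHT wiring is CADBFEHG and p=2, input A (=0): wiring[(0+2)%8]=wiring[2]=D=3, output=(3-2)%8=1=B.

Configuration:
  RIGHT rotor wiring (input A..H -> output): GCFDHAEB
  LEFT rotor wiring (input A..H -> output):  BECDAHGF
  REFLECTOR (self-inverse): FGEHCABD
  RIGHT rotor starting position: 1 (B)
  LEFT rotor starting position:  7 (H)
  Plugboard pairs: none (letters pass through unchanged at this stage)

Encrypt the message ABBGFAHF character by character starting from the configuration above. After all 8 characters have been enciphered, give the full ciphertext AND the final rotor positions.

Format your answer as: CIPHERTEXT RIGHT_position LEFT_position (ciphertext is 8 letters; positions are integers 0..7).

Answer: FDGHCDBH 1 0

Derivation:
Char 1 ('A'): step: R->2, L=7; A->plug->A->R->D->L->D->refl->H->L'->H->R'->F->plug->F
Char 2 ('B'): step: R->3, L=7; B->plug->B->R->E->L->E->refl->C->L'->B->R'->D->plug->D
Char 3 ('B'): step: R->4, L=7; B->plug->B->R->E->L->E->refl->C->L'->B->R'->G->plug->G
Char 4 ('G'): step: R->5, L=7; G->plug->G->R->G->L->A->refl->F->L'->C->R'->H->plug->H
Char 5 ('F'): step: R->6, L=7; F->plug->F->R->F->L->B->refl->G->L'->A->R'->C->plug->C
Char 6 ('A'): step: R->7, L=7; A->plug->A->R->C->L->F->refl->A->L'->G->R'->D->plug->D
Char 7 ('H'): step: R->0, L->0 (L advanced); H->plug->H->R->B->L->E->refl->C->L'->C->R'->B->plug->B
Char 8 ('F'): step: R->1, L=0; F->plug->F->R->D->L->D->refl->H->L'->F->R'->H->plug->H
Final: ciphertext=FDGHCDBH, RIGHT=1, LEFT=0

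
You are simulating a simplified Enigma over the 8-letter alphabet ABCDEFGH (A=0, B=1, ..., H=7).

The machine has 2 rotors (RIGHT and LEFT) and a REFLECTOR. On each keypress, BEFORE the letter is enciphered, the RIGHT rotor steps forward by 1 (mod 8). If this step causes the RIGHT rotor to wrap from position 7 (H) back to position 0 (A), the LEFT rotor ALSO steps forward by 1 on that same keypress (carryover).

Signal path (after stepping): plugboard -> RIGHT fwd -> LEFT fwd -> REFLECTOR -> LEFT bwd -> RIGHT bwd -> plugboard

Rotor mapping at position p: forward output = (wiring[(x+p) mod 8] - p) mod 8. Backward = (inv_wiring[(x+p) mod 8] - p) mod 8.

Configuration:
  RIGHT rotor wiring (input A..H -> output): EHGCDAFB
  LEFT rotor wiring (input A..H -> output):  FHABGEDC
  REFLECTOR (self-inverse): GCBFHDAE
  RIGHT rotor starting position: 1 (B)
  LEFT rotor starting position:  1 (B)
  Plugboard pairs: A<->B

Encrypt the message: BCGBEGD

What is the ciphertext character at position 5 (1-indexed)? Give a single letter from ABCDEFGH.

Char 1 ('B'): step: R->2, L=1; B->plug->A->R->E->L->D->refl->F->L'->D->R'->E->plug->E
Char 2 ('C'): step: R->3, L=1; C->plug->C->R->F->L->C->refl->B->L'->G->R'->E->plug->E
Char 3 ('G'): step: R->4, L=1; G->plug->G->R->C->L->A->refl->G->L'->A->R'->E->plug->E
Char 4 ('B'): step: R->5, L=1; B->plug->A->R->D->L->F->refl->D->L'->E->R'->C->plug->C
Char 5 ('E'): step: R->6, L=1; E->plug->E->R->A->L->G->refl->A->L'->C->R'->H->plug->H

H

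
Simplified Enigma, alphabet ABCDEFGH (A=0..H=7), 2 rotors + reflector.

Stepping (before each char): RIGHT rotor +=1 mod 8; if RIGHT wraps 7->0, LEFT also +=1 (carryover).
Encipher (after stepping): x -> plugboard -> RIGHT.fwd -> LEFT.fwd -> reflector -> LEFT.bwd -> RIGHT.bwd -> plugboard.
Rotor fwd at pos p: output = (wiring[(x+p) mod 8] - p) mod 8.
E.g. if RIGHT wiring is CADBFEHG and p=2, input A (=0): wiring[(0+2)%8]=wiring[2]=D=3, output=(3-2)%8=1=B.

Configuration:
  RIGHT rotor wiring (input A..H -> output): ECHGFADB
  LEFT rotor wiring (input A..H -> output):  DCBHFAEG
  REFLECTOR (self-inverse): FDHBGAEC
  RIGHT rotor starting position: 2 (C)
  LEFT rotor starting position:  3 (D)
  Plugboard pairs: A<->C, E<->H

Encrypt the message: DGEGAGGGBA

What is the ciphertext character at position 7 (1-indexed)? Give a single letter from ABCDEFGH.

Char 1 ('D'): step: R->3, L=3; D->plug->D->R->A->L->E->refl->G->L'->H->R'->G->plug->G
Char 2 ('G'): step: R->4, L=3; G->plug->G->R->D->L->B->refl->D->L'->E->R'->B->plug->B
Char 3 ('E'): step: R->5, L=3; E->plug->H->R->A->L->E->refl->G->L'->H->R'->D->plug->D
Char 4 ('G'): step: R->6, L=3; G->plug->G->R->H->L->G->refl->E->L'->A->R'->F->plug->F
Char 5 ('A'): step: R->7, L=3; A->plug->C->R->D->L->B->refl->D->L'->E->R'->H->plug->E
Char 6 ('G'): step: R->0, L->4 (L advanced); G->plug->G->R->D->L->C->refl->H->L'->E->R'->A->plug->C
Char 7 ('G'): step: R->1, L=4; G->plug->G->R->A->L->B->refl->D->L'->H->R'->E->plug->H

H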